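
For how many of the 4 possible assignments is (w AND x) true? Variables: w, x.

Satisfying assignments: (1,1)
Count: 1 out of 4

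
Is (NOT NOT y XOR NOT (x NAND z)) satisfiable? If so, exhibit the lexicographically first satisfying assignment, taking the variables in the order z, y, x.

z=0, y=1, x=0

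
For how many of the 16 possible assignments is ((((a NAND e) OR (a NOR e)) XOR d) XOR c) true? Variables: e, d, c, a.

Satisfying assignments: (0,0,0,0), (0,0,0,1), (0,1,1,0), (0,1,1,1), (1,0,0,0), (1,0,1,1), (1,1,0,1), (1,1,1,0)
Count: 8 out of 16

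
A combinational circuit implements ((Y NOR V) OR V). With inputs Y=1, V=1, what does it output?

Substituting: ((1 NOR 1) OR 1)
= 1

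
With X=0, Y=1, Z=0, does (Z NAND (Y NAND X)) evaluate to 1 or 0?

Substituting: (0 NAND (1 NAND 0))
= 1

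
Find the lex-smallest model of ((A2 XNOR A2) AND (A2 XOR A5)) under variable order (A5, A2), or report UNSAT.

A5=0, A2=1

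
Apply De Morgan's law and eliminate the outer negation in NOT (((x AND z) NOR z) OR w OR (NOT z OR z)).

NOT ((x AND z) NOR z) AND NOT w AND NOT (NOT z OR z)
De Morgan's: NOT(OR of terms) = AND of negations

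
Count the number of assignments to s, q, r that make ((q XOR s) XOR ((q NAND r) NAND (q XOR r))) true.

Satisfying assignments: (0,0,0), (0,1,0), (1,0,1), (1,1,1)
Count: 4 out of 8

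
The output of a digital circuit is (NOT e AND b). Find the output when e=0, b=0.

Substituting: (NOT 0 AND 0)
= 0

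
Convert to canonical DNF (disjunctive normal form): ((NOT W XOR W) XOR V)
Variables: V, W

(NOT V AND NOT W) OR (NOT V AND W)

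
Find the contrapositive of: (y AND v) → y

Contrapositive: NOT y → NOT (y AND v)
Note: A statement and its contrapositive are logically equivalent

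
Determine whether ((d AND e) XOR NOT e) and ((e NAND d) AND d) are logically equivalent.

No. Counterexample: with e=0, d=0, Expression 1 = 1 but Expression 2 = 0.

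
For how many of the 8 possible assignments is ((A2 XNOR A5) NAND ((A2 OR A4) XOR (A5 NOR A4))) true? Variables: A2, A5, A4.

Satisfying assignments: (0,1,0), (0,1,1), (1,0,0), (1,0,1)
Count: 4 out of 8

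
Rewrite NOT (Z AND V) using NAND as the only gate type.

(((Z NAND V) NAND (Z NAND V)) NAND ((Z NAND V) NAND (Z NAND V)))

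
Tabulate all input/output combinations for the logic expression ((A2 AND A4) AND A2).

A2 | A4 | Output
----------------
0 | 0 | 0
0 | 1 | 0
1 | 0 | 0
1 | 1 | 1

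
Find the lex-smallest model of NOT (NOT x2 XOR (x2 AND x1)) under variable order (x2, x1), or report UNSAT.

x2=1, x1=0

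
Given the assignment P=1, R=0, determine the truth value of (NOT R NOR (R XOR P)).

Substituting: (NOT 0 NOR (0 XOR 1))
= 0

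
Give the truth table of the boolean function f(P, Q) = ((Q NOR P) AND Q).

P | Q | Output
--------------
0 | 0 | 0
0 | 1 | 0
1 | 0 | 0
1 | 1 | 0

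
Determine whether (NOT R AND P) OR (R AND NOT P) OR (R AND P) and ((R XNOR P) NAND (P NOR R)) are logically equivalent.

Yes, they are equivalent — the two output columns agree on all 4 assignments:
R | P | Expression 1 | Expression 2
-----------------------------------
0 | 0 | 0 | 0
0 | 1 | 1 | 1
1 | 0 | 1 | 1
1 | 1 | 1 | 1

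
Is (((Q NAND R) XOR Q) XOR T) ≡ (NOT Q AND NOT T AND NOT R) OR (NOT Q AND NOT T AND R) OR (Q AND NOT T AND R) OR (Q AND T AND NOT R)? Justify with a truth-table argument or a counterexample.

Yes, they are equivalent — the two output columns agree on all 8 assignments:
Q | T | R | Expression 1 | Expression 2
---------------------------------------
0 | 0 | 0 | 1 | 1
0 | 0 | 1 | 1 | 1
0 | 1 | 0 | 0 | 0
0 | 1 | 1 | 0 | 0
1 | 0 | 0 | 0 | 0
1 | 0 | 1 | 1 | 1
1 | 1 | 0 | 1 | 1
1 | 1 | 1 | 0 | 0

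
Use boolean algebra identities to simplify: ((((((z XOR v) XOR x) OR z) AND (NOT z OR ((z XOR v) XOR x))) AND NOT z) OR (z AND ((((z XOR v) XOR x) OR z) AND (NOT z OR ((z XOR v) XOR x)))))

By distribution ((E AND v) OR (E AND NOT v) = E) then distribution ((E OR v) AND (E OR NOT v) = E):
= ((z XOR v) XOR x)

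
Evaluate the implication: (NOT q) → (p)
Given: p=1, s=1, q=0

Antecedent (NOT q) = 1; consequent (p) = 1.
1 → 1 = 1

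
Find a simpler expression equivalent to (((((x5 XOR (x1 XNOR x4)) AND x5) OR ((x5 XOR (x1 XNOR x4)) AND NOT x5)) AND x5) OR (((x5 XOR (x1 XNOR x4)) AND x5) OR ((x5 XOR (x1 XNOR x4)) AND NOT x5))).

By absorption (E OR (E AND v) = E) then distribution ((E AND v) OR (E AND NOT v) = E):
= (x5 XOR (x1 XNOR x4))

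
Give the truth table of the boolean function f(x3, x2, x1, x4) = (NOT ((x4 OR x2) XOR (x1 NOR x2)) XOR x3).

x3 | x2 | x1 | x4 | Output
--------------------------
0 | 0 | 0 | 0 | 0
0 | 0 | 0 | 1 | 1
0 | 0 | 1 | 0 | 1
0 | 0 | 1 | 1 | 0
0 | 1 | 0 | 0 | 0
0 | 1 | 0 | 1 | 0
0 | 1 | 1 | 0 | 0
0 | 1 | 1 | 1 | 0
1 | 0 | 0 | 0 | 1
1 | 0 | 0 | 1 | 0
1 | 0 | 1 | 0 | 0
1 | 0 | 1 | 1 | 1
1 | 1 | 0 | 0 | 1
1 | 1 | 0 | 1 | 1
1 | 1 | 1 | 0 | 1
1 | 1 | 1 | 1 | 1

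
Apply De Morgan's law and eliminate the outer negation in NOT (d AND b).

NOT d OR NOT b
De Morgan's: NOT(AND of terms) = OR of negations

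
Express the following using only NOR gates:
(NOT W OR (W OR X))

(((W NOR W) NOR ((W NOR X) NOR (W NOR X))) NOR ((W NOR W) NOR ((W NOR X) NOR (W NOR X))))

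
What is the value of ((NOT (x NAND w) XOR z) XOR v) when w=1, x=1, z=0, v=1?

Substituting: ((NOT (1 NAND 1) XOR 0) XOR 1)
= 0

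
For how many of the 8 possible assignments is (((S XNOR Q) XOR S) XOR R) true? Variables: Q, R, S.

Satisfying assignments: (0,0,0), (0,0,1), (1,1,0), (1,1,1)
Count: 4 out of 8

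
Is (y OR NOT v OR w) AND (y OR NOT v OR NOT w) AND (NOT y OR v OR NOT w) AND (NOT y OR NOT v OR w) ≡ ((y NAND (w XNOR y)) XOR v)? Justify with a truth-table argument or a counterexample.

Yes, they are equivalent — the two output columns agree on all 8 assignments:
y | v | w | Expression 1 | Expression 2
---------------------------------------
0 | 0 | 0 | 1 | 1
0 | 0 | 1 | 1 | 1
0 | 1 | 0 | 0 | 0
0 | 1 | 1 | 0 | 0
1 | 0 | 0 | 1 | 1
1 | 0 | 1 | 0 | 0
1 | 1 | 0 | 0 | 0
1 | 1 | 1 | 1 | 1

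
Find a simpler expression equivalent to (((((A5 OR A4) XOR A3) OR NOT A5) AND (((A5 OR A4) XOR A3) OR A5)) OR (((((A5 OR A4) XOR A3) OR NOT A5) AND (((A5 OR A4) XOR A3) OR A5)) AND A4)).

By absorption (E OR (E AND v) = E) then distribution ((E OR v) AND (E OR NOT v) = E):
= ((A5 OR A4) XOR A3)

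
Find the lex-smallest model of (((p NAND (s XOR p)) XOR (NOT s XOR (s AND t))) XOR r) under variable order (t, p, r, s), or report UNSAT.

t=0, p=0, r=0, s=1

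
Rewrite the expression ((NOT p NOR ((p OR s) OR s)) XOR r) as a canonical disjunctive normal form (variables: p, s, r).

(NOT p AND NOT s AND r) OR (NOT p AND s AND r) OR (p AND NOT s AND r) OR (p AND s AND r)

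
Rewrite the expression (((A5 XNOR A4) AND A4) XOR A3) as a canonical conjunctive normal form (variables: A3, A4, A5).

(A3 OR A4 OR A5) AND (A3 OR A4 OR NOT A5) AND (A3 OR NOT A4 OR A5) AND (NOT A3 OR NOT A4 OR NOT A5)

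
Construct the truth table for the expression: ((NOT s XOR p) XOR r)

p | r | s | Output
------------------
0 | 0 | 0 | 1
0 | 0 | 1 | 0
0 | 1 | 0 | 0
0 | 1 | 1 | 1
1 | 0 | 0 | 0
1 | 0 | 1 | 1
1 | 1 | 0 | 1
1 | 1 | 1 | 0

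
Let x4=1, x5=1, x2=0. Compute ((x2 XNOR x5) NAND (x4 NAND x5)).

Substituting: ((0 XNOR 1) NAND (1 NAND 1))
= 1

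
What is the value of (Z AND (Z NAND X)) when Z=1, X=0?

Substituting: (1 AND (1 NAND 0))
= 1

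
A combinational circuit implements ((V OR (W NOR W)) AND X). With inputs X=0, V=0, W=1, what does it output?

Substituting: ((0 OR (1 NOR 1)) AND 0)
= 0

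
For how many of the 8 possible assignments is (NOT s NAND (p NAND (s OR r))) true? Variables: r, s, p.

Satisfying assignments: (0,1,0), (0,1,1), (1,0,1), (1,1,0), (1,1,1)
Count: 5 out of 8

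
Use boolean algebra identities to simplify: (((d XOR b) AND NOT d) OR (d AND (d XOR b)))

By distribution ((E AND v) OR (E AND NOT v) = E):
= (d XOR b)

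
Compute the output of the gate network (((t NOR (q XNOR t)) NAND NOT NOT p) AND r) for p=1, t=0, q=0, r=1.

Substituting: (((0 NOR (0 XNOR 0)) NAND NOT NOT 1) AND 1)
= 1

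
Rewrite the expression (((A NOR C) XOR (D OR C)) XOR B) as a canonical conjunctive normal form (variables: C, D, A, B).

(C OR D OR A OR NOT B) AND (C OR D OR NOT A OR B) AND (C OR NOT D OR A OR B) AND (C OR NOT D OR NOT A OR NOT B) AND (NOT C OR D OR A OR NOT B) AND (NOT C OR D OR NOT A OR NOT B) AND (NOT C OR NOT D OR A OR NOT B) AND (NOT C OR NOT D OR NOT A OR NOT B)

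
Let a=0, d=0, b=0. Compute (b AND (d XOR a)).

Substituting: (0 AND (0 XOR 0))
= 0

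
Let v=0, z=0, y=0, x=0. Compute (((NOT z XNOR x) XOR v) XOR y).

Substituting: (((NOT 0 XNOR 0) XOR 0) XOR 0)
= 0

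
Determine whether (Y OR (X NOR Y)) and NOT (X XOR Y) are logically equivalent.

No. Counterexample: with X=0, Y=1, Expression 1 = 1 but Expression 2 = 0.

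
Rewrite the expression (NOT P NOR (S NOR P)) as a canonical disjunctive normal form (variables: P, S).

(P AND NOT S) OR (P AND S)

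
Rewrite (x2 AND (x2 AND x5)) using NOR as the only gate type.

((x2 NOR x2) NOR (((x2 NOR x2) NOR (x5 NOR x5)) NOR ((x2 NOR x2) NOR (x5 NOR x5))))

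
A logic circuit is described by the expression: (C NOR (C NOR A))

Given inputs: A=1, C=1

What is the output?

Substituting: (1 NOR (1 NOR 1))
= 0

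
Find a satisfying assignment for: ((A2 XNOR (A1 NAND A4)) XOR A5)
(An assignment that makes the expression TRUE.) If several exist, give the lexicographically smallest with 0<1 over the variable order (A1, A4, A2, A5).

A1=0, A4=0, A2=0, A5=1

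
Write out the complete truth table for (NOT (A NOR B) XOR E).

E | A | B | Output
------------------
0 | 0 | 0 | 0
0 | 0 | 1 | 1
0 | 1 | 0 | 1
0 | 1 | 1 | 1
1 | 0 | 0 | 1
1 | 0 | 1 | 0
1 | 1 | 0 | 0
1 | 1 | 1 | 0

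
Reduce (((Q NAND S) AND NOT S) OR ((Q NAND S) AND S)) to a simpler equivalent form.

By distribution ((E AND v) OR (E AND NOT v) = E):
= (Q NAND S)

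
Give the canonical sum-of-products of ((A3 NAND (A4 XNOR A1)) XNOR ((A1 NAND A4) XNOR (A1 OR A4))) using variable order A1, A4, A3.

Σm(1, 2, 3, 4, 5, 7) = (NOT A1 AND NOT A4 AND A3) OR (NOT A1 AND A4 AND NOT A3) OR (NOT A1 AND A4 AND A3) OR (A1 AND NOT A4 AND NOT A3) OR (A1 AND NOT A4 AND A3) OR (A1 AND A4 AND A3)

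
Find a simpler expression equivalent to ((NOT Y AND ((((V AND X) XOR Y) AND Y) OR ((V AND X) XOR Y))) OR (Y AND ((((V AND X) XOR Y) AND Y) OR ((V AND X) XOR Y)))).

By distribution ((E AND v) OR (E AND NOT v) = E) then absorption (E OR (E AND v) = E):
= ((V AND X) XOR Y)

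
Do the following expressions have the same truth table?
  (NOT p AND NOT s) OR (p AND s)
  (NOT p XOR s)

Yes, they are equivalent — the two output columns agree on all 4 assignments:
p | s | Expression 1 | Expression 2
-----------------------------------
0 | 0 | 1 | 1
0 | 1 | 0 | 0
1 | 0 | 0 | 0
1 | 1 | 1 | 1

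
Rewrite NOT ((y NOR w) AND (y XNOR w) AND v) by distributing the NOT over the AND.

NOT (y NOR w) OR NOT (y XNOR w) OR NOT v
De Morgan's: NOT(AND of terms) = OR of negations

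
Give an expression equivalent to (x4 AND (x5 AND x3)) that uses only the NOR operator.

((x4 NOR x4) NOR (((x5 NOR x5) NOR (x3 NOR x3)) NOR ((x5 NOR x5) NOR (x3 NOR x3))))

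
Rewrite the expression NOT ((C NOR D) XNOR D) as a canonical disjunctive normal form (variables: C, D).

(NOT C AND NOT D) OR (NOT C AND D) OR (C AND D)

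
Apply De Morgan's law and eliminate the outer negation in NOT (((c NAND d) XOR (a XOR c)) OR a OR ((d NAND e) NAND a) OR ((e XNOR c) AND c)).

NOT ((c NAND d) XOR (a XOR c)) AND NOT a AND NOT ((d NAND e) NAND a) AND NOT ((e XNOR c) AND c)
De Morgan's: NOT(OR of terms) = AND of negations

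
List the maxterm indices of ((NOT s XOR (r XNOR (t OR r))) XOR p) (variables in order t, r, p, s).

ΠM(0, 3, 4, 7, 9, 10, 12, 15) = (t OR r OR p OR s) AND (t OR r OR NOT p OR NOT s) AND (t OR NOT r OR p OR s) AND (t OR NOT r OR NOT p OR NOT s) AND (NOT t OR r OR p OR NOT s) AND (NOT t OR r OR NOT p OR s) AND (NOT t OR NOT r OR p OR s) AND (NOT t OR NOT r OR NOT p OR NOT s)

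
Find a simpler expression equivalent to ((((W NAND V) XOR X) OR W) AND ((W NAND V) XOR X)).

By absorption (E AND (E OR v) = E):
= ((W NAND V) XOR X)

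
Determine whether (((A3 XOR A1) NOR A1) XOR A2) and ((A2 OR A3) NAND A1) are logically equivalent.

No. Counterexample: with A2=0, A3=0, A1=1, Expression 1 = 0 but Expression 2 = 1.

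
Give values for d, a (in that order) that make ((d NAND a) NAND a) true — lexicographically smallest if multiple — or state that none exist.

d=0, a=0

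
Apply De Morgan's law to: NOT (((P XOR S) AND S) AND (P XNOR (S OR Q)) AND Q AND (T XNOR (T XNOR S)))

NOT ((P XOR S) AND S) OR NOT (P XNOR (S OR Q)) OR NOT Q OR NOT (T XNOR (T XNOR S))
De Morgan's: NOT(AND of terms) = OR of negations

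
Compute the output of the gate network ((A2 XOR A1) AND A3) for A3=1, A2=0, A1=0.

Substituting: ((0 XOR 0) AND 1)
= 0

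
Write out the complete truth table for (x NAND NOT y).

y | x | Output
--------------
0 | 0 | 1
0 | 1 | 0
1 | 0 | 1
1 | 1 | 1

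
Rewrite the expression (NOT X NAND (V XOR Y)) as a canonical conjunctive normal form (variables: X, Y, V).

(X OR Y OR NOT V) AND (X OR NOT Y OR V)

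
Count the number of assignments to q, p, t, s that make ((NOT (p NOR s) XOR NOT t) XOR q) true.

Satisfying assignments: (0,0,0,0), (0,0,1,1), (0,1,1,0), (0,1,1,1), (1,0,0,1), (1,0,1,0), (1,1,0,0), (1,1,0,1)
Count: 8 out of 16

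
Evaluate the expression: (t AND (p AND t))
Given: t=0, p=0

Substituting: (0 AND (0 AND 0))
= 0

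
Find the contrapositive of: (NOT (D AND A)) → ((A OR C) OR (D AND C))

Contrapositive: NOT ((A OR C) OR (D AND C)) → (D AND A)
Note: A statement and its contrapositive are logically equivalent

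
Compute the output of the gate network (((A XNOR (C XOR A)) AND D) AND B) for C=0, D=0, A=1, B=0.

Substituting: (((1 XNOR (0 XOR 1)) AND 0) AND 0)
= 0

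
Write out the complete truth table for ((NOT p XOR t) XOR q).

t | p | q | Output
------------------
0 | 0 | 0 | 1
0 | 0 | 1 | 0
0 | 1 | 0 | 0
0 | 1 | 1 | 1
1 | 0 | 0 | 0
1 | 0 | 1 | 1
1 | 1 | 0 | 1
1 | 1 | 1 | 0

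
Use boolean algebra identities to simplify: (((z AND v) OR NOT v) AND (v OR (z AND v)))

By distribution ((E OR v) AND (E OR NOT v) = E):
= (z AND v)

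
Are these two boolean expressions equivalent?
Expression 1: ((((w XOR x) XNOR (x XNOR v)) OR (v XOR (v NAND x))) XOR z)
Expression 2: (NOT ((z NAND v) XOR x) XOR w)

No. Counterexample: with z=0, v=0, w=0, x=0, Expression 1 = 1 but Expression 2 = 0.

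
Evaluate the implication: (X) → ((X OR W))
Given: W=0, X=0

Antecedent (X) = 0; consequent ((X OR W)) = 0.
0 → 0 = 1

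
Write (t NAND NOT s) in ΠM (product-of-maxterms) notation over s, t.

ΠM(1) = (s OR NOT t)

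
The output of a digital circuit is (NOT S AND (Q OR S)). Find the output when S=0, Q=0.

Substituting: (NOT 0 AND (0 OR 0))
= 0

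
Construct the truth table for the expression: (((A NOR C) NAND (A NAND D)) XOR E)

A | D | C | E | Output
----------------------
0 | 0 | 0 | 0 | 0
0 | 0 | 0 | 1 | 1
0 | 0 | 1 | 0 | 1
0 | 0 | 1 | 1 | 0
0 | 1 | 0 | 0 | 0
0 | 1 | 0 | 1 | 1
0 | 1 | 1 | 0 | 1
0 | 1 | 1 | 1 | 0
1 | 0 | 0 | 0 | 1
1 | 0 | 0 | 1 | 0
1 | 0 | 1 | 0 | 1
1 | 0 | 1 | 1 | 0
1 | 1 | 0 | 0 | 1
1 | 1 | 0 | 1 | 0
1 | 1 | 1 | 0 | 1
1 | 1 | 1 | 1 | 0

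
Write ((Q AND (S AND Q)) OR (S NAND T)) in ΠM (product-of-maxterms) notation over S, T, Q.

ΠM(6) = (NOT S OR NOT T OR Q)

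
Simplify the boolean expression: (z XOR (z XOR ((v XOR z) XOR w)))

By XOR self-cancellation ((E XOR v) XOR v = E):
= ((v XOR z) XOR w)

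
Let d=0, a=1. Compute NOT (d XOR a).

Substituting: NOT (0 XOR 1)
= 0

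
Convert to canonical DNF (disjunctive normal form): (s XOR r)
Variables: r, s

(NOT r AND s) OR (r AND NOT s)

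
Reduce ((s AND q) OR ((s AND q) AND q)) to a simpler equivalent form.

By absorption (E OR (E AND v) = E):
= (s AND q)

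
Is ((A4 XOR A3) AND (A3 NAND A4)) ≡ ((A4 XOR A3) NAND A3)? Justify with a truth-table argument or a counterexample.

No. Counterexample: with A4=0, A3=0, Expression 1 = 0 but Expression 2 = 1.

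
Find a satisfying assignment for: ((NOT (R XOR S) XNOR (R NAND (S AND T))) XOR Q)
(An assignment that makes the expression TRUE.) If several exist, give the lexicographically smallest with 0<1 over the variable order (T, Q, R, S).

T=0, Q=0, R=0, S=0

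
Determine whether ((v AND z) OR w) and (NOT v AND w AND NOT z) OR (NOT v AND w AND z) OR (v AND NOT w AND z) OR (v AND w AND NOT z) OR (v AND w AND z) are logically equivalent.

Yes, they are equivalent — the two output columns agree on all 8 assignments:
v | w | z | Expression 1 | Expression 2
---------------------------------------
0 | 0 | 0 | 0 | 0
0 | 0 | 1 | 0 | 0
0 | 1 | 0 | 1 | 1
0 | 1 | 1 | 1 | 1
1 | 0 | 0 | 0 | 0
1 | 0 | 1 | 1 | 1
1 | 1 | 0 | 1 | 1
1 | 1 | 1 | 1 | 1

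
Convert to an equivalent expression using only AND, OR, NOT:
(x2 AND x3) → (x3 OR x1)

NOT (x2 AND x3) OR (x3 OR x1)
(Implication elimination: A → B = NOT A OR B)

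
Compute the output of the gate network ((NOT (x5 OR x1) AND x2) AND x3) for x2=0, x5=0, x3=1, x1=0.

Substituting: ((NOT (0 OR 0) AND 0) AND 1)
= 0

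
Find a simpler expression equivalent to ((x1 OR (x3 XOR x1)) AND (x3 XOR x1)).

By absorption (E AND (E OR v) = E):
= (x3 XOR x1)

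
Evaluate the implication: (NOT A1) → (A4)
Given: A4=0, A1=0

Antecedent (NOT A1) = 1; consequent (A4) = 0.
1 → 0 = 0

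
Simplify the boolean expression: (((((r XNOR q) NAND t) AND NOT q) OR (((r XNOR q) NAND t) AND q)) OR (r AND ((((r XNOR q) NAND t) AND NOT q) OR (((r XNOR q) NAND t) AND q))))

By absorption (E OR (E AND v) = E) then distribution ((E AND v) OR (E AND NOT v) = E):
= ((r XNOR q) NAND t)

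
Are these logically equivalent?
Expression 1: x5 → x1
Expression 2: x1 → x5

No, Converse is not equivalent to original (counterexample: x5=0, x1=1)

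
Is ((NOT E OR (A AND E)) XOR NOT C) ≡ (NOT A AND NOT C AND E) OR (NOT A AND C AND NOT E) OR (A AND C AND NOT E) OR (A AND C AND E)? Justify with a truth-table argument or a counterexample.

Yes, they are equivalent — the two output columns agree on all 8 assignments:
A | C | E | Expression 1 | Expression 2
---------------------------------------
0 | 0 | 0 | 0 | 0
0 | 0 | 1 | 1 | 1
0 | 1 | 0 | 1 | 1
0 | 1 | 1 | 0 | 0
1 | 0 | 0 | 0 | 0
1 | 0 | 1 | 0 | 0
1 | 1 | 0 | 1 | 1
1 | 1 | 1 | 1 | 1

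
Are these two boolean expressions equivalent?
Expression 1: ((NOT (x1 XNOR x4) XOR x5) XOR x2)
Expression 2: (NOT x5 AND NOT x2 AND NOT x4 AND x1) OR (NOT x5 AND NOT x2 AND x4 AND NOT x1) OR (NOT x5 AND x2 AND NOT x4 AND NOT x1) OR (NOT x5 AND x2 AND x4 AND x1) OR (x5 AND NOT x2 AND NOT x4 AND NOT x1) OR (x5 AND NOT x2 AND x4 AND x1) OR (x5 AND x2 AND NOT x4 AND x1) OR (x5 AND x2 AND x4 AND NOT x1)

Yes, they are equivalent — the two output columns agree on all 16 assignments:
x5 | x2 | x4 | x1 | Expression 1 | Expression 2
-----------------------------------------------
0 | 0 | 0 | 0 | 0 | 0
0 | 0 | 0 | 1 | 1 | 1
0 | 0 | 1 | 0 | 1 | 1
0 | 0 | 1 | 1 | 0 | 0
0 | 1 | 0 | 0 | 1 | 1
0 | 1 | 0 | 1 | 0 | 0
0 | 1 | 1 | 0 | 0 | 0
0 | 1 | 1 | 1 | 1 | 1
1 | 0 | 0 | 0 | 1 | 1
1 | 0 | 0 | 1 | 0 | 0
1 | 0 | 1 | 0 | 0 | 0
1 | 0 | 1 | 1 | 1 | 1
1 | 1 | 0 | 0 | 0 | 0
1 | 1 | 0 | 1 | 1 | 1
1 | 1 | 1 | 0 | 1 | 1
1 | 1 | 1 | 1 | 0 | 0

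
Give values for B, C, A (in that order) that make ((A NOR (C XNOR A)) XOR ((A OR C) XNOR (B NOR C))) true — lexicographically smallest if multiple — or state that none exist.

B=0, C=0, A=1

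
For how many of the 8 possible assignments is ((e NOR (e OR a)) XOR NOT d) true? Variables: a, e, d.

Satisfying assignments: (0,0,1), (0,1,0), (1,0,0), (1,1,0)
Count: 4 out of 8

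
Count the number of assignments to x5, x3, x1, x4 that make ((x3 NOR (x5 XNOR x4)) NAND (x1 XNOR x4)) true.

Satisfying assignments: (0,0,0,0), (0,0,0,1), (0,0,1,0), (0,1,0,0), (0,1,0,1), (0,1,1,0), (0,1,1,1), (1,0,0,1), (1,0,1,0), (1,0,1,1), (1,1,0,0), (1,1,0,1), (1,1,1,0), (1,1,1,1)
Count: 14 out of 16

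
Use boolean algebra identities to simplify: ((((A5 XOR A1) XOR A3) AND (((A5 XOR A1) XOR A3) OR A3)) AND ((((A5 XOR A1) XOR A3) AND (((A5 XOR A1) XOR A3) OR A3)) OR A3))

By absorption (E AND (E OR v) = E) then absorption (E AND (E OR v) = E):
= ((A5 XOR A1) XOR A3)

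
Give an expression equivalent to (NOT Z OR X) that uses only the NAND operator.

(((Z NAND Z) NAND (Z NAND Z)) NAND (X NAND X))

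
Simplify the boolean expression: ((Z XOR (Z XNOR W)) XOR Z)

By XOR self-cancellation ((E XOR v) XOR v = E):
= (Z XNOR W)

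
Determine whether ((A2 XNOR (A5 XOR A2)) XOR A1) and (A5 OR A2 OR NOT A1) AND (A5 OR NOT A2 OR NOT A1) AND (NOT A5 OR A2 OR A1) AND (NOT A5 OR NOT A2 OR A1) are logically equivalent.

Yes, they are equivalent — the two output columns agree on all 8 assignments:
A5 | A2 | A1 | Expression 1 | Expression 2
------------------------------------------
0 | 0 | 0 | 1 | 1
0 | 0 | 1 | 0 | 0
0 | 1 | 0 | 1 | 1
0 | 1 | 1 | 0 | 0
1 | 0 | 0 | 0 | 0
1 | 0 | 1 | 1 | 1
1 | 1 | 0 | 0 | 0
1 | 1 | 1 | 1 | 1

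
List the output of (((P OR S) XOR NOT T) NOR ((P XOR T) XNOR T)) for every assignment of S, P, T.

S | P | T | Output
------------------
0 | 0 | 0 | 0
0 | 0 | 1 | 0
0 | 1 | 0 | 1
0 | 1 | 1 | 0
1 | 0 | 0 | 0
1 | 0 | 1 | 0
1 | 1 | 0 | 1
1 | 1 | 1 | 0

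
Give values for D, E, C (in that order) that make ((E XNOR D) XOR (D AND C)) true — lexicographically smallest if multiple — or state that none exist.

D=0, E=0, C=0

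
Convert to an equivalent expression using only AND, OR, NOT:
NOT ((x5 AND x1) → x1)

(x5 AND x1) AND NOT x1
(Negated implication: NOT(A → B) = A AND NOT B)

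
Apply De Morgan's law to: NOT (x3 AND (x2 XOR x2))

NOT x3 OR NOT (x2 XOR x2)
De Morgan's: NOT(AND of terms) = OR of negations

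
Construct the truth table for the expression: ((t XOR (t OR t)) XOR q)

q | t | Output
--------------
0 | 0 | 0
0 | 1 | 0
1 | 0 | 1
1 | 1 | 1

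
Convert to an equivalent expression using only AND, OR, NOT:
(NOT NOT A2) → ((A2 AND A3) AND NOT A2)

NOT A2 OR ((A2 AND A3) AND NOT A2)
(Implication elimination: A → B = NOT A OR B)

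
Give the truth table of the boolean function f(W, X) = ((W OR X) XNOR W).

W | X | Output
--------------
0 | 0 | 1
0 | 1 | 0
1 | 0 | 1
1 | 1 | 1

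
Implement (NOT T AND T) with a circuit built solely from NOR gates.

(((T NOR T) NOR (T NOR T)) NOR (T NOR T))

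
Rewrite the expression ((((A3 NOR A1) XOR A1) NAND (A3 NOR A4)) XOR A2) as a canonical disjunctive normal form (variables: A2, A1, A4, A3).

(NOT A2 AND NOT A1 AND NOT A4 AND A3) OR (NOT A2 AND NOT A1 AND A4 AND NOT A3) OR (NOT A2 AND NOT A1 AND A4 AND A3) OR (NOT A2 AND A1 AND NOT A4 AND A3) OR (NOT A2 AND A1 AND A4 AND NOT A3) OR (NOT A2 AND A1 AND A4 AND A3) OR (A2 AND NOT A1 AND NOT A4 AND NOT A3) OR (A2 AND A1 AND NOT A4 AND NOT A3)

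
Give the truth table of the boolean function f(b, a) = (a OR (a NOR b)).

b | a | Output
--------------
0 | 0 | 1
0 | 1 | 1
1 | 0 | 0
1 | 1 | 1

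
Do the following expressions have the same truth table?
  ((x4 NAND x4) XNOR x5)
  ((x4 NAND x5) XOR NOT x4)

No. Counterexample: with x4=0, x5=1, Expression 1 = 1 but Expression 2 = 0.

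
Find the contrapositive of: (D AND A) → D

Contrapositive: NOT D → NOT (D AND A)
Note: A statement and its contrapositive are logically equivalent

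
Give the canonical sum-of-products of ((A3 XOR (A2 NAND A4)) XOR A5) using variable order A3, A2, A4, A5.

Σm(0, 2, 4, 7, 9, 11, 13, 14) = (NOT A3 AND NOT A2 AND NOT A4 AND NOT A5) OR (NOT A3 AND NOT A2 AND A4 AND NOT A5) OR (NOT A3 AND A2 AND NOT A4 AND NOT A5) OR (NOT A3 AND A2 AND A4 AND A5) OR (A3 AND NOT A2 AND NOT A4 AND A5) OR (A3 AND NOT A2 AND A4 AND A5) OR (A3 AND A2 AND NOT A4 AND A5) OR (A3 AND A2 AND A4 AND NOT A5)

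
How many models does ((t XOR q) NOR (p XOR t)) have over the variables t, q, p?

Satisfying assignments: (0,0,0), (1,1,1)
Count: 2 out of 8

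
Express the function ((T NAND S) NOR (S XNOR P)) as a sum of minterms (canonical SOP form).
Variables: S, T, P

Σm(6) = (S AND T AND NOT P)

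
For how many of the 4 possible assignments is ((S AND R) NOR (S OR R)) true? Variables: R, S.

Satisfying assignments: (0,0)
Count: 1 out of 4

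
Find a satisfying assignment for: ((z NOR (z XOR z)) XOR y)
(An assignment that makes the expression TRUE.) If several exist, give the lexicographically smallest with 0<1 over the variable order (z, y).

z=0, y=0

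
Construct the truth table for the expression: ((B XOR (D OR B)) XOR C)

B | C | D | Output
------------------
0 | 0 | 0 | 0
0 | 0 | 1 | 1
0 | 1 | 0 | 1
0 | 1 | 1 | 0
1 | 0 | 0 | 0
1 | 0 | 1 | 0
1 | 1 | 0 | 1
1 | 1 | 1 | 1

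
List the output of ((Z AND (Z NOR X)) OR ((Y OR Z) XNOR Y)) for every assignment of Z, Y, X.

Z | Y | X | Output
------------------
0 | 0 | 0 | 1
0 | 0 | 1 | 1
0 | 1 | 0 | 1
0 | 1 | 1 | 1
1 | 0 | 0 | 0
1 | 0 | 1 | 0
1 | 1 | 0 | 1
1 | 1 | 1 | 1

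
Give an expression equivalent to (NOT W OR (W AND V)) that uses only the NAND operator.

(((W NAND W) NAND (W NAND W)) NAND (((W NAND V) NAND (W NAND V)) NAND ((W NAND V) NAND (W NAND V))))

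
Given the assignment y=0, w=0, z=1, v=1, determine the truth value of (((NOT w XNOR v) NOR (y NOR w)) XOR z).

Substituting: (((NOT 0 XNOR 1) NOR (0 NOR 0)) XOR 1)
= 1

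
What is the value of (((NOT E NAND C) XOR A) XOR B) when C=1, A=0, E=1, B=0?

Substituting: (((NOT 1 NAND 1) XOR 0) XOR 0)
= 1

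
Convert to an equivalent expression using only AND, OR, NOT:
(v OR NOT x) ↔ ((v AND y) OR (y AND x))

((v OR NOT x) AND ((v AND y) OR (y AND x))) OR (NOT (v OR NOT x) AND NOT ((v AND y) OR (y AND x)))
(Biconditional = both true or both false)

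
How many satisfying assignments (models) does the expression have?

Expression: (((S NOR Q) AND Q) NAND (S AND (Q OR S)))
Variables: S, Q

Satisfying assignments: (0,0), (0,1), (1,0), (1,1)
Count: 4 out of 4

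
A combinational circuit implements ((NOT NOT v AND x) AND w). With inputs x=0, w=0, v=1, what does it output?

Substituting: ((NOT NOT 1 AND 0) AND 0)
= 0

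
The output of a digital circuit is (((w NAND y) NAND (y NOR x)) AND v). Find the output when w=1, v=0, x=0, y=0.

Substituting: (((1 NAND 0) NAND (0 NOR 0)) AND 0)
= 0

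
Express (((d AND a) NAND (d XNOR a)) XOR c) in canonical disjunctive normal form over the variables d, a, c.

(NOT d AND NOT a AND NOT c) OR (NOT d AND a AND NOT c) OR (d AND NOT a AND NOT c) OR (d AND a AND c)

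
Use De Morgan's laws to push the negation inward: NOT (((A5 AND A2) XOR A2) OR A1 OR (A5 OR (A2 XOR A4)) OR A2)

NOT ((A5 AND A2) XOR A2) AND NOT A1 AND NOT (A5 OR (A2 XOR A4)) AND NOT A2
De Morgan's: NOT(OR of terms) = AND of negations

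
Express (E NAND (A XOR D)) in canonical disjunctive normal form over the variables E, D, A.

(NOT E AND NOT D AND NOT A) OR (NOT E AND NOT D AND A) OR (NOT E AND D AND NOT A) OR (NOT E AND D AND A) OR (E AND NOT D AND NOT A) OR (E AND D AND A)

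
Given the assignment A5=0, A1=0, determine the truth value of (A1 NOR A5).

Substituting: (0 NOR 0)
= 1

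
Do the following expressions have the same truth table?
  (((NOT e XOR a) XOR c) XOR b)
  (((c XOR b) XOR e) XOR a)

No. Counterexample: with a=0, c=0, e=0, b=0, Expression 1 = 1 but Expression 2 = 0.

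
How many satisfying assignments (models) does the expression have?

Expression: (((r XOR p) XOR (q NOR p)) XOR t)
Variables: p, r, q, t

Satisfying assignments: (0,0,0,0), (0,0,1,1), (0,1,0,1), (0,1,1,0), (1,0,0,0), (1,0,1,0), (1,1,0,1), (1,1,1,1)
Count: 8 out of 16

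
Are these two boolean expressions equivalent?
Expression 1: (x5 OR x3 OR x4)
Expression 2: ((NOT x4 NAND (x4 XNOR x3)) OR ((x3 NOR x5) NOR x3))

Yes, they are equivalent — the two output columns agree on all 8 assignments:
x5 | x3 | x4 | Expression 1 | Expression 2
------------------------------------------
0 | 0 | 0 | 0 | 0
0 | 0 | 1 | 1 | 1
0 | 1 | 0 | 1 | 1
0 | 1 | 1 | 1 | 1
1 | 0 | 0 | 1 | 1
1 | 0 | 1 | 1 | 1
1 | 1 | 0 | 1 | 1
1 | 1 | 1 | 1 | 1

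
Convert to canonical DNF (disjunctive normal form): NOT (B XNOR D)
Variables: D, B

(NOT D AND B) OR (D AND NOT B)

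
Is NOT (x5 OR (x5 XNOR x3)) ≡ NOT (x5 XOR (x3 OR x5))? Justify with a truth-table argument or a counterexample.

No. Counterexample: with x5=0, x3=0, Expression 1 = 0 but Expression 2 = 1.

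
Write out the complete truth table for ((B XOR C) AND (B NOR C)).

C | B | Output
--------------
0 | 0 | 0
0 | 1 | 0
1 | 0 | 0
1 | 1 | 0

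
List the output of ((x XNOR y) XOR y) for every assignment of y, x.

y | x | Output
--------------
0 | 0 | 1
0 | 1 | 0
1 | 0 | 1
1 | 1 | 0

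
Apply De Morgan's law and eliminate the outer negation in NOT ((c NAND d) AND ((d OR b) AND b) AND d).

NOT (c NAND d) OR NOT ((d OR b) AND b) OR NOT d
De Morgan's: NOT(AND of terms) = OR of negations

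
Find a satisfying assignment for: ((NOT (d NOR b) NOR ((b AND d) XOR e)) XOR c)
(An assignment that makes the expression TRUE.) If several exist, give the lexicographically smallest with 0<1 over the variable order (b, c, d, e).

b=0, c=0, d=0, e=0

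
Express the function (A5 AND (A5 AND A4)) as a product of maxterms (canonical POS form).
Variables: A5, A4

ΠM(0, 1, 2) = (A5 OR A4) AND (A5 OR NOT A4) AND (NOT A5 OR A4)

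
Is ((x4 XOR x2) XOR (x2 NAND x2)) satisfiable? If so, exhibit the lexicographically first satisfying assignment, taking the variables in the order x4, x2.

x4=0, x2=0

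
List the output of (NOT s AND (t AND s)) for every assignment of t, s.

t | s | Output
--------------
0 | 0 | 0
0 | 1 | 0
1 | 0 | 0
1 | 1 | 0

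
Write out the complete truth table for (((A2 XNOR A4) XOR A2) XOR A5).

A2 | A5 | A4 | Output
---------------------
0 | 0 | 0 | 1
0 | 0 | 1 | 0
0 | 1 | 0 | 0
0 | 1 | 1 | 1
1 | 0 | 0 | 1
1 | 0 | 1 | 0
1 | 1 | 0 | 0
1 | 1 | 1 | 1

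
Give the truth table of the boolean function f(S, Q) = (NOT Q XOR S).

S | Q | Output
--------------
0 | 0 | 1
0 | 1 | 0
1 | 0 | 0
1 | 1 | 1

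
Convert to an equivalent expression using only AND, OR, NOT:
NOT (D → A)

D AND NOT A
(Negated implication: NOT(A → B) = A AND NOT B)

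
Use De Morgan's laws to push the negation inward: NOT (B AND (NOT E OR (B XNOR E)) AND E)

NOT B OR NOT (NOT E OR (B XNOR E)) OR NOT E
De Morgan's: NOT(AND of terms) = OR of negations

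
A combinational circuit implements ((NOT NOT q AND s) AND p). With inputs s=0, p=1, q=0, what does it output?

Substituting: ((NOT NOT 0 AND 0) AND 1)
= 0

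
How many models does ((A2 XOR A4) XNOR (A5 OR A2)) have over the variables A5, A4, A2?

Satisfying assignments: (0,0,0), (0,0,1), (1,0,1), (1,1,0)
Count: 4 out of 8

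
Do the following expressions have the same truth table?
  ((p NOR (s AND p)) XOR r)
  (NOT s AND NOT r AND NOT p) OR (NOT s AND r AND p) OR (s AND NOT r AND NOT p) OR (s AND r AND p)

Yes, they are equivalent — the two output columns agree on all 8 assignments:
s | r | p | Expression 1 | Expression 2
---------------------------------------
0 | 0 | 0 | 1 | 1
0 | 0 | 1 | 0 | 0
0 | 1 | 0 | 0 | 0
0 | 1 | 1 | 1 | 1
1 | 0 | 0 | 1 | 1
1 | 0 | 1 | 0 | 0
1 | 1 | 0 | 0 | 0
1 | 1 | 1 | 1 | 1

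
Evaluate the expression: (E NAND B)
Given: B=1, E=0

Substituting: (0 NAND 1)
= 1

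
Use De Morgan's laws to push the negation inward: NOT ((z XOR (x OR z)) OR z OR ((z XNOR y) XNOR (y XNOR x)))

NOT (z XOR (x OR z)) AND NOT z AND NOT ((z XNOR y) XNOR (y XNOR x))
De Morgan's: NOT(OR of terms) = AND of negations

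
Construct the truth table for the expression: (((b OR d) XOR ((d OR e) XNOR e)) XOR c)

d | b | c | e | Output
----------------------
0 | 0 | 0 | 0 | 1
0 | 0 | 0 | 1 | 1
0 | 0 | 1 | 0 | 0
0 | 0 | 1 | 1 | 0
0 | 1 | 0 | 0 | 0
0 | 1 | 0 | 1 | 0
0 | 1 | 1 | 0 | 1
0 | 1 | 1 | 1 | 1
1 | 0 | 0 | 0 | 1
1 | 0 | 0 | 1 | 0
1 | 0 | 1 | 0 | 0
1 | 0 | 1 | 1 | 1
1 | 1 | 0 | 0 | 1
1 | 1 | 0 | 1 | 0
1 | 1 | 1 | 0 | 0
1 | 1 | 1 | 1 | 1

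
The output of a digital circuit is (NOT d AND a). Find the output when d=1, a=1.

Substituting: (NOT 1 AND 1)
= 0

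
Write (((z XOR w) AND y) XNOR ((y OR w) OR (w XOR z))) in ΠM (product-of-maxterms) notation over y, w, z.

ΠM(1, 2, 3, 4, 7) = (y OR w OR NOT z) AND (y OR NOT w OR z) AND (y OR NOT w OR NOT z) AND (NOT y OR w OR z) AND (NOT y OR NOT w OR NOT z)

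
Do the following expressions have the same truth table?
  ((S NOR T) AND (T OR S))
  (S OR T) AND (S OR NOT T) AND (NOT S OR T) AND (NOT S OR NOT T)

Yes, they are equivalent — the two output columns agree on all 4 assignments:
S | T | Expression 1 | Expression 2
-----------------------------------
0 | 0 | 0 | 0
0 | 1 | 0 | 0
1 | 0 | 0 | 0
1 | 1 | 0 | 0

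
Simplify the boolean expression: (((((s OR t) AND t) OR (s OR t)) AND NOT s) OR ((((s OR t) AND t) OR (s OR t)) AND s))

By distribution ((E AND v) OR (E AND NOT v) = E) then absorption (E OR (E AND v) = E):
= (s OR t)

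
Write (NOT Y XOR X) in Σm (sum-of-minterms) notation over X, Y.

Σm(0, 3) = (NOT X AND NOT Y) OR (X AND Y)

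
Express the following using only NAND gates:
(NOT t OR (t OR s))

(((t NAND t) NAND (t NAND t)) NAND (((t NAND t) NAND (s NAND s)) NAND ((t NAND t) NAND (s NAND s))))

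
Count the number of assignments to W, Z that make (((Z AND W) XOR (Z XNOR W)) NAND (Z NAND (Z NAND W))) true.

Satisfying assignments: (0,1), (1,0), (1,1)
Count: 3 out of 4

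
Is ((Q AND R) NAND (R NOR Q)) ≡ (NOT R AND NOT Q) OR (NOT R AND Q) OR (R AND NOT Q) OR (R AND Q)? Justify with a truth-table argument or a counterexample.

Yes, they are equivalent — the two output columns agree on all 4 assignments:
R | Q | Expression 1 | Expression 2
-----------------------------------
0 | 0 | 1 | 1
0 | 1 | 1 | 1
1 | 0 | 1 | 1
1 | 1 | 1 | 1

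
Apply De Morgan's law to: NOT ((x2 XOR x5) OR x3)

NOT (x2 XOR x5) AND NOT x3
De Morgan's: NOT(OR of terms) = AND of negations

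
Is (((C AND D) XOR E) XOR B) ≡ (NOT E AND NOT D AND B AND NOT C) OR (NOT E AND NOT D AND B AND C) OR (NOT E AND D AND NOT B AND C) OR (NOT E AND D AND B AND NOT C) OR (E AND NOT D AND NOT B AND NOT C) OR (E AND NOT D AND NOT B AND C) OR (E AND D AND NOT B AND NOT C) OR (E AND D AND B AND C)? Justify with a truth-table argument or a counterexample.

Yes, they are equivalent — the two output columns agree on all 16 assignments:
E | D | B | C | Expression 1 | Expression 2
-------------------------------------------
0 | 0 | 0 | 0 | 0 | 0
0 | 0 | 0 | 1 | 0 | 0
0 | 0 | 1 | 0 | 1 | 1
0 | 0 | 1 | 1 | 1 | 1
0 | 1 | 0 | 0 | 0 | 0
0 | 1 | 0 | 1 | 1 | 1
0 | 1 | 1 | 0 | 1 | 1
0 | 1 | 1 | 1 | 0 | 0
1 | 0 | 0 | 0 | 1 | 1
1 | 0 | 0 | 1 | 1 | 1
1 | 0 | 1 | 0 | 0 | 0
1 | 0 | 1 | 1 | 0 | 0
1 | 1 | 0 | 0 | 1 | 1
1 | 1 | 0 | 1 | 0 | 0
1 | 1 | 1 | 0 | 0 | 0
1 | 1 | 1 | 1 | 1 | 1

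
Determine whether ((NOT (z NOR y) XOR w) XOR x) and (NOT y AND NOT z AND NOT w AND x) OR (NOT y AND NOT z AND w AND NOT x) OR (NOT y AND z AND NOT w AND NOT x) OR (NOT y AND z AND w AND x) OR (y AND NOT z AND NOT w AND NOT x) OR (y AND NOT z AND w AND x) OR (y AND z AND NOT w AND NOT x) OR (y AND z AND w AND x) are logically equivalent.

Yes, they are equivalent — the two output columns agree on all 16 assignments:
y | z | w | x | Expression 1 | Expression 2
-------------------------------------------
0 | 0 | 0 | 0 | 0 | 0
0 | 0 | 0 | 1 | 1 | 1
0 | 0 | 1 | 0 | 1 | 1
0 | 0 | 1 | 1 | 0 | 0
0 | 1 | 0 | 0 | 1 | 1
0 | 1 | 0 | 1 | 0 | 0
0 | 1 | 1 | 0 | 0 | 0
0 | 1 | 1 | 1 | 1 | 1
1 | 0 | 0 | 0 | 1 | 1
1 | 0 | 0 | 1 | 0 | 0
1 | 0 | 1 | 0 | 0 | 0
1 | 0 | 1 | 1 | 1 | 1
1 | 1 | 0 | 0 | 1 | 1
1 | 1 | 0 | 1 | 0 | 0
1 | 1 | 1 | 0 | 0 | 0
1 | 1 | 1 | 1 | 1 | 1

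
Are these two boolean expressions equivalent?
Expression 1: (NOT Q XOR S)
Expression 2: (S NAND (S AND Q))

No. Counterexample: with S=0, Q=1, Expression 1 = 0 but Expression 2 = 1.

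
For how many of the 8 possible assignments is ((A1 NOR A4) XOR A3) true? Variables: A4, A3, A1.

Satisfying assignments: (0,0,0), (0,1,1), (1,1,0), (1,1,1)
Count: 4 out of 8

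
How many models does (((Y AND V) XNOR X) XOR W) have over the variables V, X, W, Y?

Satisfying assignments: (0,0,0,0), (0,0,0,1), (0,1,1,0), (0,1,1,1), (1,0,0,0), (1,0,1,1), (1,1,0,1), (1,1,1,0)
Count: 8 out of 16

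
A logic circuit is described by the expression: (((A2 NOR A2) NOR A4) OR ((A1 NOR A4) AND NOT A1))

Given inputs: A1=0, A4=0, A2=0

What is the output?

Substituting: (((0 NOR 0) NOR 0) OR ((0 NOR 0) AND NOT 0))
= 1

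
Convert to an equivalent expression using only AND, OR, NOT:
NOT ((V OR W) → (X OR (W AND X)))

(V OR W) AND NOT (X OR (W AND X))
(Negated implication: NOT(A → B) = A AND NOT B)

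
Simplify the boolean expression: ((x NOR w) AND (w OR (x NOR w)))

By absorption (E AND (E OR v) = E):
= (x NOR w)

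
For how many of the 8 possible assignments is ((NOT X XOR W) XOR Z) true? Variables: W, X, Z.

Satisfying assignments: (0,0,0), (0,1,1), (1,0,1), (1,1,0)
Count: 4 out of 8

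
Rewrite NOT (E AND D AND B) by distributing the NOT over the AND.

NOT E OR NOT D OR NOT B
De Morgan's: NOT(AND of terms) = OR of negations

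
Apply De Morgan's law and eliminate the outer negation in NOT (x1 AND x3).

NOT x1 OR NOT x3
De Morgan's: NOT(AND of terms) = OR of negations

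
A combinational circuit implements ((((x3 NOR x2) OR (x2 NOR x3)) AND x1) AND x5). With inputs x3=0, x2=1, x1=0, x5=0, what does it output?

Substituting: ((((0 NOR 1) OR (1 NOR 0)) AND 0) AND 0)
= 0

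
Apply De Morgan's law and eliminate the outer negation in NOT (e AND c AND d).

NOT e OR NOT c OR NOT d
De Morgan's: NOT(AND of terms) = OR of negations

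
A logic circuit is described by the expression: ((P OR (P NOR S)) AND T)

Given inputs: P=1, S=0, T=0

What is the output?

Substituting: ((1 OR (1 NOR 0)) AND 0)
= 0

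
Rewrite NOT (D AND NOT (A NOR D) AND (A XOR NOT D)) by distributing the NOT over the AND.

NOT D OR (A NOR D) OR NOT (A XOR NOT D)
De Morgan's: NOT(AND of terms) = OR of negations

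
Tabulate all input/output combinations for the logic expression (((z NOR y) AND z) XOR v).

v | z | y | Output
------------------
0 | 0 | 0 | 0
0 | 0 | 1 | 0
0 | 1 | 0 | 0
0 | 1 | 1 | 0
1 | 0 | 0 | 1
1 | 0 | 1 | 1
1 | 1 | 0 | 1
1 | 1 | 1 | 1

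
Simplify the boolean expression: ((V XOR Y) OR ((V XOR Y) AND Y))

By absorption (E OR (E AND v) = E):
= (V XOR Y)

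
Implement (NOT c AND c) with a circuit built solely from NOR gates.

(((c NOR c) NOR (c NOR c)) NOR (c NOR c))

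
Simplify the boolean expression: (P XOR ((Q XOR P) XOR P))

By XOR self-cancellation ((E XOR v) XOR v = E):
= (Q XOR P)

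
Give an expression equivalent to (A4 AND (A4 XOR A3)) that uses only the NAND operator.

((A4 NAND ((A4 NAND (A4 NAND A3)) NAND (A3 NAND (A4 NAND A3)))) NAND (A4 NAND ((A4 NAND (A4 NAND A3)) NAND (A3 NAND (A4 NAND A3)))))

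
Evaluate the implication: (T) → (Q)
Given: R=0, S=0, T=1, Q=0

Antecedent (T) = 1; consequent (Q) = 0.
1 → 0 = 0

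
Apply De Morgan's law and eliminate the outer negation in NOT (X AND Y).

NOT X OR NOT Y
De Morgan's: NOT(AND of terms) = OR of negations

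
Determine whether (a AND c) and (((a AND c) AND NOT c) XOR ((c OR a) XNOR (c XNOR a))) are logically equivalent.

Yes, they are equivalent — the two output columns agree on all 4 assignments:
a | c | Expression 1 | Expression 2
-----------------------------------
0 | 0 | 0 | 0
0 | 1 | 0 | 0
1 | 0 | 0 | 0
1 | 1 | 1 | 1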